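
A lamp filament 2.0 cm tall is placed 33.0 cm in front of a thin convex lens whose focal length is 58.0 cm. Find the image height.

4.64 cm

1/d_i = 1/f − 1/d_o = 1/(58.00) − 1/(33.0) = -0.01306, so d_i = -76.56 cm.
m = −d_i/d_o = +2.320.
|h_i| = |m|·h_o = 2.320 × 2.0 = 4.64 cm. The image is virtual, upright and enlarged, on the same side as the object.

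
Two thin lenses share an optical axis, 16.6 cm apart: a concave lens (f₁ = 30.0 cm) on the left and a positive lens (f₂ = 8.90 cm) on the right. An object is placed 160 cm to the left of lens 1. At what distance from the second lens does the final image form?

Lens 1 is diverging, so f₁ = −30.0 cm.
Lens 1: 1/d_i1 = 1/f₁ − 1/d_o1 = 1/(-30.0) − 1/(160) = -0.03958, so d_i1 = -25.26 cm.
The intermediate image is 25.26 cm to the left of lens 1 (virtual), which is 16.6 − (-25.26) = 41.86 cm to the left of lens 2, so d_o2 = +41.86 cm.
Lens 2: 1/d_i2 = 1/f₂ − 1/d_o2 = 1/(8.90) − 1/(41.86) = 0.08847, so d_i2 = 11.3 cm.
The final image is real, 11.3 cm to the right of lens 2 (overall magnification ≈ -0.043).

11.3 cm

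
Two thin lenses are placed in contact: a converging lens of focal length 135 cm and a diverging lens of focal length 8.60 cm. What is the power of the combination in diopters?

P₁ = 1/f₁ = 1/(1.35 m) = +0.7407 D; P₂ = 1/f₂ = 1/(-0.0860 m) = -11.63 D.
For thin lenses in contact, P = P₁ + P₂ = (+0.7407) + (-11.63) = -10.9 D.

P = -10.9 D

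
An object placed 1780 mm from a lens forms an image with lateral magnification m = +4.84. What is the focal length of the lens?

f = 2240 mm (converging)

m = −d_i/d_o ⇒ d_i = −m·d_o = −(+4.84)·(1780) = -8615 mm.
1/f = 1/d_o + 1/d_i = 1/(1780) + 1/(-8615) = 0.0004457, so f = 2240 mm.
Since f is positive, the lens is converging.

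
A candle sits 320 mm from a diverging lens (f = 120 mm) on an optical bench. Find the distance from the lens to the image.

87.3 mm

For a diverging lens, f = -120 mm.
Lens equation: 1/q = 1/f − 1/p = 1/(-120.0) − 1/(320) = -0.008333 − 0.003125 = -0.01146, so q = -87.3 mm.
The image is virtual, upright and reduced, on the same side as the object.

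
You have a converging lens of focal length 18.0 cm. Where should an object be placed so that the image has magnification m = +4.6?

m = −d_i/d_o ⇒ d_i = −m·d_o.
1/f = 1/d_o + 1/d_i = 1/d_o − 1/(m·d_o) = (1 − 1/m)/d_o, so d_o = f(1 − 1/m) = (18.00)(1 − 1/(+4.6)) = 14.1 cm.

14.1 cm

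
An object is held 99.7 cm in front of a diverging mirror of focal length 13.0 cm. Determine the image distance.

11.5 cm

For a diverging mirror, f = -13.0 cm.
Mirror equation: 1/s_i = 1/f − 1/s_o = 1/(-13.00) − 1/(99.7) = -0.07692 − 0.01003 = -0.08695, so s_i = -11.5 cm.
The image is virtual, upright and reduced, behind the mirror.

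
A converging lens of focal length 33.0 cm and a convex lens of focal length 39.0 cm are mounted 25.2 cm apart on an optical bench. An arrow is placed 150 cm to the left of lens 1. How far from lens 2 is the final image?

11.9 cm

Lens 1: 1/d_i1 = 1/f₁ − 1/d_o1 = 1/(33.0) − 1/(150) = 0.02364, so d_i1 = 42.31 cm.
The intermediate image is 42.31 cm to the right of lens 1, which lies 17.11 cm to the right of lens 2 — a virtual object — so d_o2 = −17.11 cm.
Lens 2: 1/d_i2 = 1/f₂ − 1/d_o2 = 1/(39.0) − 1/(-17.11) = 0.08409, so d_i2 = 11.9 cm.
The final image is real, 11.9 cm to the right of lens 2 (overall magnification ≈ -0.20).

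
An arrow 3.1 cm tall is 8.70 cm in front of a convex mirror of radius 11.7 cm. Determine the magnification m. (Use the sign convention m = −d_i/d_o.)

f = R/2 = 11.7/2 = 5.850 cm; for a convex mirror, f = -5.850 cm.
1/d_i = 1/f − 1/d_o = 1/(-5.850) − 1/(8.70) = -0.2859, so d_i = -3.498 cm.
m = −d_i/d_o = −(-3.498)/(8.70) = +0.402.
The image is virtual, upright and reduced, behind the mirror.

m = +0.402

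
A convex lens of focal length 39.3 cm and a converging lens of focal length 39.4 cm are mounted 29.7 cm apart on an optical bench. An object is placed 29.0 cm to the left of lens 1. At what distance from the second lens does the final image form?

Lens 1: 1/d_i1 = 1/f₁ − 1/d_o1 = 1/(39.3) − 1/(29.0) = -0.009037, so d_i1 = -110.7 cm.
The intermediate image is 110.7 cm to the left of lens 1 (virtual), which is 29.7 − (-110.7) = 140.4 cm to the left of lens 2, so d_o2 = +140.4 cm.
Lens 2: 1/d_i2 = 1/f₂ − 1/d_o2 = 1/(39.4) − 1/(140.4) = 0.01826, so d_i2 = 54.8 cm.
The final image is real, 54.8 cm to the right of lens 2 (overall magnification ≈ -1.5).

54.8 cm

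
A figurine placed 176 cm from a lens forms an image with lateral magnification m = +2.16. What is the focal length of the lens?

m = −d_i/d_o ⇒ d_i = −m·d_o = −(+2.16)·(176) = -380.2 cm.
1/f = 1/d_o + 1/d_i = 1/(176) + 1/(-380.2) = 0.003052, so f = 328 cm.
Since f is positive, the lens is converging.

f = 328 cm (converging)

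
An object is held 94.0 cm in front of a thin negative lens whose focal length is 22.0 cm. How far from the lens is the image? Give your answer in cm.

For a negative lens, f = -22.0 cm.
Lens equation: 1/s_i = 1/f − 1/s_o = 1/(-22.00) − 1/(94.0) = -0.04545 − 0.01064 = -0.05609, so s_i = -17.8 cm.
The image is virtual, upright and reduced, on the same side as the object.

17.8 cm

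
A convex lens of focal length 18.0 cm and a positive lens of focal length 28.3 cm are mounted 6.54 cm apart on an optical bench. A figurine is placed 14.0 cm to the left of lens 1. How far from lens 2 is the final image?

Lens 1: 1/d_i1 = 1/f₁ − 1/d_o1 = 1/(18.0) − 1/(14.0) = -0.01587, so d_i1 = -63.00 cm.
The intermediate image is 63.00 cm to the left of lens 1 (virtual), which is 6.54 − (-63.00) = 69.54 cm to the left of lens 2, so d_o2 = +69.54 cm.
Lens 2: 1/d_i2 = 1/f₂ − 1/d_o2 = 1/(28.3) − 1/(69.54) = 0.02096, so d_i2 = 47.7 cm.
The final image is real, 47.7 cm to the right of lens 2 (overall magnification ≈ -3.1).

47.7 cm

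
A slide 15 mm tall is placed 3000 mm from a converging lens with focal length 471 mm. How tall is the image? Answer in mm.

1/d_i = 1/f − 1/d_o = 1/(471.0) − 1/(3000) = 0.001790, so d_i = 558.7 mm.
m = −d_i/d_o = -0.1862.
|h_i| = |m|·h_o = 0.1862 × 15 = 2.79 mm. The image is real, inverted and reduced, on the far side of the lens.

2.79 mm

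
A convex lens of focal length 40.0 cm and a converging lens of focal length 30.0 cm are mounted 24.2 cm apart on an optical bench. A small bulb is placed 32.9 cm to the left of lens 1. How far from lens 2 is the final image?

35.0 cm

Lens 1: 1/d_i1 = 1/f₁ − 1/d_o1 = 1/(40.0) − 1/(32.9) = -0.005395, so d_i1 = -185.4 cm.
The intermediate image is 185.4 cm to the left of lens 1 (virtual), which is 24.2 − (-185.4) = 209.6 cm to the left of lens 2, so d_o2 = +209.6 cm.
Lens 2: 1/d_i2 = 1/f₂ − 1/d_o2 = 1/(30.0) − 1/(209.6) = 0.02856, so d_i2 = 35.0 cm.
The final image is real, 35.0 cm to the right of lens 2 (overall magnification ≈ -0.94).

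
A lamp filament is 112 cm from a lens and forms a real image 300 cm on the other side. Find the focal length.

Real image ⇒ d_i = +300 cm.
1/f = 1/d_o + 1/d_i = 1/(112) + 1/(300) = 0.01226, so f = 81.6 cm.
Since f is positive, the lens is converging.

f = 81.6 cm (converging)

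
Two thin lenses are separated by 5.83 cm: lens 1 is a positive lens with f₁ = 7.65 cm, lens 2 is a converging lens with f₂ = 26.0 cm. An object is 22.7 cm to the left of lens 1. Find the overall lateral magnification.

Lens 1: 1/d_i1 = 1/(7.65) − 1/(22.7) = 0.08667, so d_i1 = 11.54 cm; m₁ = −d_i1/d_o1 = -0.5084.
d_o2 = 5.83 − (11.54) = -5.710 cm (virtual object).
Lens 2: 1/d_i2 = 1/(26.0) − 1/(-5.710) = 0.2136, so d_i2 = 4.682 cm; m₂ = −d_i2/d_o2 = +0.8199.
m = m₁·m₂ = (-0.5084)(+0.8199) = -0.417.

m = -0.417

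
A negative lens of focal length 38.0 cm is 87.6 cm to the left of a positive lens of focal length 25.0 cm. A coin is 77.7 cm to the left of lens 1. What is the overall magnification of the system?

m = -0.0932

f₁ = −38.0 cm (diverging).
Lens 1: 1/d_i1 = 1/(-38.0) − 1/(77.7) = -0.03919, so d_i1 = -25.52 cm; m₁ = −d_i1/d_o1 = +0.3284.
d_o2 = 87.6 − (-25.52) = 113.1 cm.
Lens 2: 1/d_i2 = 1/(25.0) − 1/(113.1) = 0.03116, so d_i2 = 32.09 cm; m₂ = −d_i2/d_o2 = -0.2838.
m = m₁·m₂ = (+0.3284)(-0.2838) = -0.0932.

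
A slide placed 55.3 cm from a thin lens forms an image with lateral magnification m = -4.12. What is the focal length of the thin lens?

f = 44.5 cm (converging)

m = −d_i/d_o ⇒ d_i = −m·d_o = −(-4.12)·(55.3) = 227.8 cm.
1/f = 1/d_o + 1/d_i = 1/(55.3) + 1/(227.8) = 0.02247, so f = 44.5 cm.
Since f is positive, the thin lens is converging.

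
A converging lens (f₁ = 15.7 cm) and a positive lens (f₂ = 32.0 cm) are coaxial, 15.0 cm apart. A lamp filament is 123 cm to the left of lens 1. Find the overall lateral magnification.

m = -0.134

Lens 1: 1/d_i1 = 1/(15.7) − 1/(123) = 0.05556, so d_i1 = 18.00 cm; m₁ = −d_i1/d_o1 = -0.1463.
d_o2 = 15.0 − (18.00) = -3.000 cm (virtual object).
Lens 2: 1/d_i2 = 1/(32.0) − 1/(-3.000) = 0.3646, so d_i2 = 2.743 cm; m₂ = −d_i2/d_o2 = +0.9143.
m = m₁·m₂ = (-0.1463)(+0.9143) = -0.134.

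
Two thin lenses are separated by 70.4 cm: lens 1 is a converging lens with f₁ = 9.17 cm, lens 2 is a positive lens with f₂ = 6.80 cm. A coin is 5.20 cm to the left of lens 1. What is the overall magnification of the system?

m = -0.208

Lens 1: 1/d_i1 = 1/(9.17) − 1/(5.20) = -0.08326, so d_i1 = -12.01 cm; m₁ = −d_i1/d_o1 = +2.310.
d_o2 = 70.4 − (-12.01) = 82.41 cm.
Lens 2: 1/d_i2 = 1/(6.80) − 1/(82.41) = 0.1349, so d_i2 = 7.412 cm; m₂ = −d_i2/d_o2 = -0.08994.
m = m₁·m₂ = (+2.310)(-0.08994) = -0.208.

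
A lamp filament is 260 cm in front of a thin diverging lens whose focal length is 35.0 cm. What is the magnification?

m = +0.119

For a diverging lens, f = -35.0 cm.
1/d_i = 1/f − 1/d_o = 1/(-35.00) − 1/(260) = -0.03242, so d_i = -30.85 cm.
m = −d_i/d_o = −(-30.85)/(260) = +0.119.
The image is virtual, upright and reduced, on the same side as the object.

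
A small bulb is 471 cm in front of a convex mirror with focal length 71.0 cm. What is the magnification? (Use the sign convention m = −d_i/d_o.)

m = +0.131

For a convex mirror, f = -71.0 cm.
1/d_i = 1/f − 1/d_o = 1/(-71.00) − 1/(471) = -0.01621, so d_i = -61.70 cm.
m = −d_i/d_o = −(-61.70)/(471) = +0.131.
The image is virtual, upright and reduced, behind the mirror.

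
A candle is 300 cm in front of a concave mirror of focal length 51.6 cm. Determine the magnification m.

m = -0.208

1/d_i = 1/f − 1/d_o = 1/(51.60) − 1/(300) = 0.01605, so d_i = 62.32 cm.
m = −d_i/d_o = −(62.32)/(300) = -0.208.
The image is real, inverted and reduced, in front of the mirror.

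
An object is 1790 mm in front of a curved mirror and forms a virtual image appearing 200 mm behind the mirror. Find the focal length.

f = -225 mm (convex)

Virtual image ⇒ d_i = −200 mm.
1/f = 1/d_o + 1/d_i = 1/(1790) + 1/(-200) = -0.004441, so f = -225 mm.
Since f is negative, the curved mirror is convex.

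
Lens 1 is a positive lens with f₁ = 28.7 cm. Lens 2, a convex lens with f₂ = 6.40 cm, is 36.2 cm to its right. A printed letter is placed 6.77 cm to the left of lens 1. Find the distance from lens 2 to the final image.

Lens 1: 1/d_i1 = 1/f₁ − 1/d_o1 = 1/(28.7) − 1/(6.77) = -0.1129, so d_i1 = -8.860 cm.
The intermediate image is 8.860 cm to the left of lens 1 (virtual), which is 36.2 − (-8.860) = 45.06 cm to the left of lens 2, so d_o2 = +45.06 cm.
Lens 2: 1/d_i2 = 1/f₂ − 1/d_o2 = 1/(6.40) − 1/(45.06) = 0.1341, so d_i2 = 7.46 cm.
The final image is real, 7.46 cm to the right of lens 2 (overall magnification ≈ -0.22).

7.46 cm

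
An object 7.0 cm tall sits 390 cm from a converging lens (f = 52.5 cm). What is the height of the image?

1/d_i = 1/f − 1/d_o = 1/(52.50) − 1/(390) = 0.01648, so d_i = 60.67 cm.
m = −d_i/d_o = -0.1556.
|h_i| = |m|·h_o = 0.1556 × 7.0 = 1.09 cm. The image is real, inverted and reduced, on the far side of the lens.

1.09 cm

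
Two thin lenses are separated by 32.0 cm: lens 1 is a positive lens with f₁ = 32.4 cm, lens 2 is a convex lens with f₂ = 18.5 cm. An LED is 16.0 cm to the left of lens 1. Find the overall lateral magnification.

Lens 1: 1/d_i1 = 1/(32.4) − 1/(16.0) = -0.03164, so d_i1 = -31.61 cm; m₁ = −d_i1/d_o1 = +1.976.
d_o2 = 32.0 − (-31.61) = 63.61 cm.
Lens 2: 1/d_i2 = 1/(18.5) − 1/(63.61) = 0.03833, so d_i2 = 26.09 cm; m₂ = −d_i2/d_o2 = -0.4101.
m = m₁·m₂ = (+1.976)(-0.4101) = -0.810.

m = -0.810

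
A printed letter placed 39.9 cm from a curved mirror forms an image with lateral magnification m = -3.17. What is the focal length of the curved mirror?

f = 30.3 cm (concave)

m = −d_i/d_o ⇒ d_i = −m·d_o = −(-3.17)·(39.9) = 126.5 cm.
1/f = 1/d_o + 1/d_i = 1/(39.9) + 1/(126.5) = 0.03297, so f = 30.3 cm.
Since f is positive, the curved mirror is concave.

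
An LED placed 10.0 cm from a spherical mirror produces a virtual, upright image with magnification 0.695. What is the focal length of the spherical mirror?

m = −d_i/d_o ⇒ d_i = −m·d_o = −(+0.695)·(10.0) = -6.950 cm.
1/f = 1/d_o + 1/d_i = 1/(10.0) + 1/(-6.950) = -0.04388, so f = -22.8 cm.
Since f is negative, the spherical mirror is convex.

f = -22.8 cm (convex)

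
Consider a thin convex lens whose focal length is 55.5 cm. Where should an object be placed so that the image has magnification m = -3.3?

72.3 cm

m = −d_i/d_o ⇒ d_i = −m·d_o.
1/f = 1/d_o + 1/d_i = 1/d_o − 1/(m·d_o) = (1 − 1/m)/d_o, so d_o = f(1 − 1/m) = (55.50)(1 − 1/(-3.3)) = 72.3 cm.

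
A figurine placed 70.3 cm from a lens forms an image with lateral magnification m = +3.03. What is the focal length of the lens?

m = −d_i/d_o ⇒ d_i = −m·d_o = −(+3.03)·(70.3) = -213.0 cm.
1/f = 1/d_o + 1/d_i = 1/(70.3) + 1/(-213.0) = 0.009530, so f = 105 cm.
Since f is positive, the lens is converging.

f = 105 cm (converging)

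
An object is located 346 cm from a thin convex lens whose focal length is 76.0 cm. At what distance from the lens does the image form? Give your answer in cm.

97.4 cm

Thin-lens equation: 1/q = 1/f − 1/p = 1/(76.00) − 1/(346) = 0.01316 − 0.002890 = 0.01027, so q = 97.4 cm.
The image is real, inverted and reduced, on the far side of the lens.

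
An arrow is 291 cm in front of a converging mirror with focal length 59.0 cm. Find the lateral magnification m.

1/d_i = 1/f − 1/d_o = 1/(59.00) − 1/(291) = 0.01351, so d_i = 74.00 cm.
m = −d_i/d_o = −(74.00)/(291) = -0.254.
The image is real, inverted and reduced, in front of the mirror.

m = -0.254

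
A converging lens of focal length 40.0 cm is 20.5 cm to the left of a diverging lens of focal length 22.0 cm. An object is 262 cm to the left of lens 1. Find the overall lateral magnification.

Lens 1: 1/d_i1 = 1/(40.0) − 1/(262) = 0.02118, so d_i1 = 47.21 cm; m₁ = −d_i1/d_o1 = -0.1802.
d_o2 = 20.5 − (47.21) = -26.71 cm (virtual object).
f₂ = −22.0 cm (diverging).
Lens 2: 1/d_i2 = 1/(-22.0) − 1/(-26.71) = -0.008015, so d_i2 = -124.8 cm; m₂ = −d_i2/d_o2 = -4.671.
m = m₁·m₂ = (-0.1802)(-4.671) = +0.842.

m = +0.842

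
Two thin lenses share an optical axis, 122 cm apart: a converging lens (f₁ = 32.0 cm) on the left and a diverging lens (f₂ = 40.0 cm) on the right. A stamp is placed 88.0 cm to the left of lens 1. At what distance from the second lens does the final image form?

Lens 1: 1/d_i1 = 1/f₁ − 1/d_o1 = 1/(32.0) − 1/(88.0) = 0.01989, so d_i1 = 50.29 cm.
The intermediate image is 50.29 cm to the right of lens 1, which is 122 − (50.29) = 71.71 cm to the left of lens 2, so d_o2 = +71.71 cm.
Lens 2 is diverging, so f₂ = −40.0 cm.
Lens 2: 1/d_i2 = 1/f₂ − 1/d_o2 = 1/(-40.0) − 1/(71.71) = -0.03895, so d_i2 = -25.7 cm.
The final image is virtual, 25.7 cm to the left of lens 2 (overall magnification ≈ -0.20).

25.7 cm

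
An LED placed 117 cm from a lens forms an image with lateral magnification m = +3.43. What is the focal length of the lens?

f = 165 cm (converging)

m = −d_i/d_o ⇒ d_i = −m·d_o = −(+3.43)·(117) = -401.3 cm.
1/f = 1/d_o + 1/d_i = 1/(117) + 1/(-401.3) = 0.006055, so f = 165 cm.
Since f is positive, the lens is converging.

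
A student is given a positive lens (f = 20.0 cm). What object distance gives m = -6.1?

23.3 cm

m = −d_i/d_o ⇒ d_i = −m·d_o.
1/f = 1/d_o + 1/d_i = 1/d_o − 1/(m·d_o) = (1 − 1/m)/d_o, so d_o = f(1 − 1/m) = (20.00)(1 − 1/(-6.1)) = 23.3 cm.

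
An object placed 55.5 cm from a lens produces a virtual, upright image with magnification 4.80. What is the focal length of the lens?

f = 70.1 cm (converging)

m = −d_i/d_o ⇒ d_i = −m·d_o = −(+4.80)·(55.5) = -266.4 cm.
1/f = 1/d_o + 1/d_i = 1/(55.5) + 1/(-266.4) = 0.01426, so f = 70.1 cm.
Since f is positive, the lens is converging.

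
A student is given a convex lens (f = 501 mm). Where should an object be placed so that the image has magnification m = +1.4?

143 mm

m = −d_i/d_o ⇒ d_i = −m·d_o.
1/f = 1/d_o + 1/d_i = 1/d_o − 1/(m·d_o) = (1 − 1/m)/d_o, so d_o = f(1 − 1/m) = (501.0)(1 − 1/(+1.4)) = 143 mm.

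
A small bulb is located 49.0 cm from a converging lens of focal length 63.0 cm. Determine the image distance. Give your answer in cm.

Lens equation: 1/d_i = 1/f − 1/d_o = 1/(63.00) − 1/(49.0) = 0.01587 − 0.02041 = -0.004535, so d_i = -220 cm.
The image is virtual, upright and enlarged, on the same side as the object.

220 cm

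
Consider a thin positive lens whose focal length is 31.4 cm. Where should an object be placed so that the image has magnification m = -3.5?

40.4 cm

m = −d_i/d_o ⇒ d_i = −m·d_o.
1/f = 1/d_o + 1/d_i = 1/d_o − 1/(m·d_o) = (1 − 1/m)/d_o, so d_o = f(1 − 1/m) = (31.40)(1 − 1/(-3.5)) = 40.4 cm.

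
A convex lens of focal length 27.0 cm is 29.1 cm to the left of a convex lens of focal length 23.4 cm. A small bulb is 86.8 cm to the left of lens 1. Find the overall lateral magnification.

m = -0.315

Lens 1: 1/d_i1 = 1/(27.0) − 1/(86.8) = 0.02552, so d_i1 = 39.19 cm; m₁ = −d_i1/d_o1 = -0.4515.
d_o2 = 29.1 − (39.19) = -10.09 cm (virtual object).
Lens 2: 1/d_i2 = 1/(23.4) − 1/(-10.09) = 0.1418, so d_i2 = 7.050 cm; m₂ = −d_i2/d_o2 = +0.6987.
m = m₁·m₂ = (-0.4515)(+0.6987) = -0.315.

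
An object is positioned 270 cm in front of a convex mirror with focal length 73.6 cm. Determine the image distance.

For a convex mirror, f = -73.6 cm.
Mirror equation: 1/d_i = 1/f − 1/d_o = 1/(-73.60) − 1/(270) = -0.01359 − 0.003704 = -0.01729, so d_i = -57.8 cm.
The image is virtual, upright and reduced, behind the mirror.

57.8 cm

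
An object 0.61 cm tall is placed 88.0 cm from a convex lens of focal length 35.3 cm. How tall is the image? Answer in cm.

0.409 cm

1/d_i = 1/f − 1/d_o = 1/(35.30) − 1/(88.0) = 0.01696, so d_i = 58.94 cm.
m = −d_i/d_o = -0.6698.
|h_i| = |m|·h_o = 0.6698 × 0.61 = 0.409 cm. The image is real, inverted and reduced, on the far side of the lens.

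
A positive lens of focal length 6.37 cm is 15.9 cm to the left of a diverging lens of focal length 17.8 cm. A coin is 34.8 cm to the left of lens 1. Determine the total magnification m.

Lens 1: 1/d_i1 = 1/(6.37) − 1/(34.8) = 0.1283, so d_i1 = 7.797 cm; m₁ = −d_i1/d_o1 = -0.2241.
d_o2 = 15.9 − (7.797) = 8.103 cm.
f₂ = −17.8 cm (diverging).
Lens 2: 1/d_i2 = 1/(-17.8) − 1/(8.103) = -0.1796, so d_i2 = -5.568 cm; m₂ = −d_i2/d_o2 = +0.6872.
m = m₁·m₂ = (-0.2241)(+0.6872) = -0.154.

m = -0.154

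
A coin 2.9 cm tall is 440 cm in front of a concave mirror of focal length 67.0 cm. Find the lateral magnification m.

m = -0.180

1/d_i = 1/f − 1/d_o = 1/(67.00) − 1/(440) = 0.01265, so d_i = 79.03 cm.
m = −d_i/d_o = −(79.03)/(440) = -0.180.
The image is real, inverted and reduced, in front of the mirror.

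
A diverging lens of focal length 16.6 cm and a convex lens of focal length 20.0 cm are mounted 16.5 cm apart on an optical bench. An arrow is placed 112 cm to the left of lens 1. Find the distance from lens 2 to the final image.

Lens 1 is diverging, so f₁ = −16.6 cm.
Lens 1: 1/d_i1 = 1/f₁ − 1/d_o1 = 1/(-16.6) − 1/(112) = -0.06917, so d_i1 = -14.46 cm.
The intermediate image is 14.46 cm to the left of lens 1 (virtual), which is 16.5 − (-14.46) = 30.96 cm to the left of lens 2, so d_o2 = +30.96 cm.
Lens 2: 1/d_i2 = 1/f₂ − 1/d_o2 = 1/(20.0) − 1/(30.96) = 0.01770, so d_i2 = 56.5 cm.
The final image is real, 56.5 cm to the right of lens 2 (overall magnification ≈ -0.24).

56.5 cm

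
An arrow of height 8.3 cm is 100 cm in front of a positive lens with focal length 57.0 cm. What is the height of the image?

11.0 cm

1/d_i = 1/f − 1/d_o = 1/(57.00) − 1/(100) = 0.007544, so d_i = 132.6 cm.
m = −d_i/d_o = -1.326.
|h_i| = |m|·h_o = 1.326 × 8.3 = 11.0 cm. The image is real, inverted and enlarged, on the far side of the lens.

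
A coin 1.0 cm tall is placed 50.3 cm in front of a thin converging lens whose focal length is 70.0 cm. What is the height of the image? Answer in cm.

3.55 cm

1/d_i = 1/f − 1/d_o = 1/(70.00) − 1/(50.3) = -0.005595, so d_i = -178.7 cm.
m = −d_i/d_o = +3.553.
|h_i| = |m|·h_o = 3.553 × 1.0 = 3.55 cm. The image is virtual, upright and enlarged, on the same side as the object.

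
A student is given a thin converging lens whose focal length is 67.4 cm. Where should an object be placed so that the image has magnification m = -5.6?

79.4 cm

m = −d_i/d_o ⇒ d_i = −m·d_o.
1/f = 1/d_o + 1/d_i = 1/d_o − 1/(m·d_o) = (1 − 1/m)/d_o, so d_o = f(1 − 1/m) = (67.40)(1 − 1/(-5.6)) = 79.4 cm.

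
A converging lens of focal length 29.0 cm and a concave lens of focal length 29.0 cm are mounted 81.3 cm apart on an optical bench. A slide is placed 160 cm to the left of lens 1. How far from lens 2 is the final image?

17.8 cm

Lens 1: 1/d_i1 = 1/f₁ − 1/d_o1 = 1/(29.0) − 1/(160) = 0.02823, so d_i1 = 35.42 cm.
The intermediate image is 35.42 cm to the right of lens 1, which is 81.3 − (35.42) = 45.88 cm to the left of lens 2, so d_o2 = +45.88 cm.
Lens 2 is diverging, so f₂ = −29.0 cm.
Lens 2: 1/d_i2 = 1/f₂ − 1/d_o2 = 1/(-29.0) − 1/(45.88) = -0.05628, so d_i2 = -17.8 cm.
The final image is virtual, 17.8 cm to the left of lens 2 (overall magnification ≈ -0.086).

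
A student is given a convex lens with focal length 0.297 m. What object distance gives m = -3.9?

m = −d_i/d_o ⇒ d_i = −m·d_o.
1/f = 1/d_o + 1/d_i = 1/d_o − 1/(m·d_o) = (1 − 1/m)/d_o, so d_o = f(1 − 1/m) = (0.2970)(1 − 1/(-3.9)) = 0.373 m.

0.373 m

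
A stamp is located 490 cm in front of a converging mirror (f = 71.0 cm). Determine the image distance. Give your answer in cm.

Mirror equation: 1/d_i = 1/f − 1/d_o = 1/(71.00) − 1/(490) = 0.01408 − 0.002041 = 0.01204, so d_i = 83.0 cm.
The image is real, inverted and reduced, in front of the mirror.

83.0 cm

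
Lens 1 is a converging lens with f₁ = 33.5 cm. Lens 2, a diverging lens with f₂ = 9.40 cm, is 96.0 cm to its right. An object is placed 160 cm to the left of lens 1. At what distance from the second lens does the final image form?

Lens 1: 1/d_i1 = 1/f₁ − 1/d_o1 = 1/(33.5) − 1/(160) = 0.02360, so d_i1 = 42.37 cm.
The intermediate image is 42.37 cm to the right of lens 1, which is 96.0 − (42.37) = 53.63 cm to the left of lens 2, so d_o2 = +53.63 cm.
Lens 2 is diverging, so f₂ = −9.40 cm.
Lens 2: 1/d_i2 = 1/f₂ − 1/d_o2 = 1/(-9.40) − 1/(53.63) = -0.1250, so d_i2 = -8.00 cm.
The final image is virtual, 8.00 cm to the left of lens 2 (overall magnification ≈ -0.039).

8.00 cm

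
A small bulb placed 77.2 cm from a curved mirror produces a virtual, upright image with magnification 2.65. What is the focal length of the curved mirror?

m = −d_i/d_o ⇒ d_i = −m·d_o = −(+2.65)·(77.2) = -204.6 cm.
1/f = 1/d_o + 1/d_i = 1/(77.2) + 1/(-204.6) = 0.008066, so f = 124 cm.
Since f is positive, the curved mirror is concave.

f = 124 cm (concave)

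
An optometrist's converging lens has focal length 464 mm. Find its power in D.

f = 46.4 cm = 0.464 m.
P = 1/f = 1/(0.464 m) = +2.16 D.

P = +2.16 D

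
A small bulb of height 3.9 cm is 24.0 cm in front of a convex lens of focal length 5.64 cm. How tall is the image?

1.20 cm

1/d_i = 1/f − 1/d_o = 1/(5.640) − 1/(24.0) = 0.1356, so d_i = 7.373 cm.
m = −d_i/d_o = -0.3072.
|h_i| = |m|·h_o = 0.3072 × 3.9 = 1.20 cm. The image is real, inverted and reduced, on the far side of the lens.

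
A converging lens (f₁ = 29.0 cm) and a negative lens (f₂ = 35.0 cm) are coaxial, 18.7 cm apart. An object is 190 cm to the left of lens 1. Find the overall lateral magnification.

m = -0.324

Lens 1: 1/d_i1 = 1/(29.0) − 1/(190) = 0.02922, so d_i1 = 34.22 cm; m₁ = −d_i1/d_o1 = -0.1801.
d_o2 = 18.7 − (34.22) = -15.52 cm (virtual object).
f₂ = −35.0 cm (diverging).
Lens 2: 1/d_i2 = 1/(-35.0) − 1/(-15.52) = 0.03586, so d_i2 = 27.89 cm; m₂ = −d_i2/d_o2 = +1.797.
m = m₁·m₂ = (-0.1801)(+1.797) = -0.324.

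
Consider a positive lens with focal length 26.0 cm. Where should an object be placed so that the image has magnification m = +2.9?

m = −d_i/d_o ⇒ d_i = −m·d_o.
1/f = 1/d_o + 1/d_i = 1/d_o − 1/(m·d_o) = (1 − 1/m)/d_o, so d_o = f(1 − 1/m) = (26.00)(1 − 1/(+2.9)) = 17.0 cm.

17.0 cm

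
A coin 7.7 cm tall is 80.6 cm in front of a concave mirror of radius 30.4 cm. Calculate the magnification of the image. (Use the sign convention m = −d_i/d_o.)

m = -0.232

f = R/2 = 30.4/2 = 15.20 cm.
1/d_i = 1/f − 1/d_o = 1/(15.20) − 1/(80.6) = 0.05338, so d_i = 18.73 cm.
m = −d_i/d_o = −(18.73)/(80.6) = -0.232.
The image is real, inverted and reduced, in front of the mirror.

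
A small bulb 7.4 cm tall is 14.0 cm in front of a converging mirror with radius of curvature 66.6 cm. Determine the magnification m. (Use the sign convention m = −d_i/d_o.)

m = +1.73

f = R/2 = 66.6/2 = 33.30 cm.
1/d_i = 1/f − 1/d_o = 1/(33.30) − 1/(14.0) = -0.04140, so d_i = -24.16 cm.
m = −d_i/d_o = −(-24.16)/(14.0) = +1.73.
The image is virtual, upright and enlarged, behind the mirror.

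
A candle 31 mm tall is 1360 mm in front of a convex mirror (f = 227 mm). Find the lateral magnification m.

m = +0.143

For a convex mirror, f = -227 mm.
1/d_i = 1/f − 1/d_o = 1/(-227.0) − 1/(1360) = -0.005141, so d_i = -194.5 mm.
m = −d_i/d_o = −(-194.5)/(1360) = +0.143.
The image is virtual, upright and reduced, behind the mirror.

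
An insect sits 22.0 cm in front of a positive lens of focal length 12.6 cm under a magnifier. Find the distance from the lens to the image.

29.5 cm

Lens equation: 1/v = 1/f − 1/u = 1/(12.60) − 1/(22.0) = 0.07937 − 0.04545 = 0.03391, so v = 29.5 cm.
The image is real, inverted and enlarged, on the far side of the lens.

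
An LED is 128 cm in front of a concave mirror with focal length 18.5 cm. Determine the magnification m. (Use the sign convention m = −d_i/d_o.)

m = -0.169

1/d_i = 1/f − 1/d_o = 1/(18.50) − 1/(128) = 0.04624, so d_i = 21.63 cm.
m = −d_i/d_o = −(21.63)/(128) = -0.169.
The image is real, inverted and reduced, in front of the mirror.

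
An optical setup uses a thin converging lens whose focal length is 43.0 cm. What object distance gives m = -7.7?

48.6 cm

m = −d_i/d_o ⇒ d_i = −m·d_o.
1/f = 1/d_o + 1/d_i = 1/d_o − 1/(m·d_o) = (1 − 1/m)/d_o, so d_o = f(1 − 1/m) = (43.00)(1 − 1/(-7.7)) = 48.6 cm.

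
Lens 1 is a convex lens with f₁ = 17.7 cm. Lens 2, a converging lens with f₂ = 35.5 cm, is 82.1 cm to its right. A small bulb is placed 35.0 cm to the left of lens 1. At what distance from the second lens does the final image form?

152 cm

Lens 1: 1/d_i1 = 1/f₁ − 1/d_o1 = 1/(17.7) − 1/(35.0) = 0.02793, so d_i1 = 35.81 cm.
The intermediate image is 35.81 cm to the right of lens 1, which is 82.1 − (35.81) = 46.29 cm to the left of lens 2, so d_o2 = +46.29 cm.
Lens 2: 1/d_i2 = 1/f₂ − 1/d_o2 = 1/(35.5) − 1/(46.29) = 0.006566, so d_i2 = 152 cm.
The final image is real, 152 cm to the right of lens 2 (overall magnification ≈ 3.4).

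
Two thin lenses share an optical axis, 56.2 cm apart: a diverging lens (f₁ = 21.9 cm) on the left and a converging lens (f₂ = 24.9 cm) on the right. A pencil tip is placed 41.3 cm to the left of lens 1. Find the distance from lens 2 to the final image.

Lens 1 is diverging, so f₁ = −21.9 cm.
Lens 1: 1/d_i1 = 1/f₁ − 1/d_o1 = 1/(-21.9) − 1/(41.3) = -0.06988, so d_i1 = -14.31 cm.
The intermediate image is 14.31 cm to the left of lens 1 (virtual), which is 56.2 − (-14.31) = 70.51 cm to the left of lens 2, so d_o2 = +70.51 cm.
Lens 2: 1/d_i2 = 1/f₂ − 1/d_o2 = 1/(24.9) − 1/(70.51) = 0.02598, so d_i2 = 38.5 cm.
The final image is real, 38.5 cm to the right of lens 2 (overall magnification ≈ -0.19).

38.5 cm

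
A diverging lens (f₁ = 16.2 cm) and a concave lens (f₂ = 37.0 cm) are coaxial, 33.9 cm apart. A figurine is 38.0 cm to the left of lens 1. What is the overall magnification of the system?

m = +0.134

f₁ = −16.2 cm (diverging).
Lens 1: 1/d_i1 = 1/(-16.2) − 1/(38.0) = -0.08804, so d_i1 = -11.36 cm; m₁ = −d_i1/d_o1 = +0.2989.
d_o2 = 33.9 − (-11.36) = 45.26 cm.
f₂ = −37.0 cm (diverging).
Lens 2: 1/d_i2 = 1/(-37.0) − 1/(45.26) = -0.04912, so d_i2 = -20.36 cm; m₂ = −d_i2/d_o2 = +0.4498.
m = m₁·m₂ = (+0.2989)(+0.4498) = +0.134.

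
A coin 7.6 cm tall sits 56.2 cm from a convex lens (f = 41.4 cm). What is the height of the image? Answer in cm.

21.3 cm

1/d_i = 1/f − 1/d_o = 1/(41.40) − 1/(56.2) = 0.006361, so d_i = 157.2 cm.
m = −d_i/d_o = -2.797.
|h_i| = |m|·h_o = 2.797 × 7.6 = 21.3 cm. The image is real, inverted and enlarged, on the far side of the lens.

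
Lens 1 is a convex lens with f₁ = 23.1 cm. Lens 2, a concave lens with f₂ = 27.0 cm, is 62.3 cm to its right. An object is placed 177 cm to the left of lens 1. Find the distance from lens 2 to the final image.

Lens 1: 1/d_i1 = 1/f₁ − 1/d_o1 = 1/(23.1) − 1/(177) = 0.03764, so d_i1 = 26.57 cm.
The intermediate image is 26.57 cm to the right of lens 1, which is 62.3 − (26.57) = 35.73 cm to the left of lens 2, so d_o2 = +35.73 cm.
Lens 2 is diverging, so f₂ = −27.0 cm.
Lens 2: 1/d_i2 = 1/f₂ − 1/d_o2 = 1/(-27.0) − 1/(35.73) = -0.06502, so d_i2 = -15.4 cm.
The final image is virtual, 15.4 cm to the left of lens 2 (overall magnification ≈ -0.065).

15.4 cm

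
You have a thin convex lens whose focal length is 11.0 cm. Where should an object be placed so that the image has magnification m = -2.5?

m = −d_i/d_o ⇒ d_i = −m·d_o.
1/f = 1/d_o + 1/d_i = 1/d_o − 1/(m·d_o) = (1 − 1/m)/d_o, so d_o = f(1 − 1/m) = (11.00)(1 − 1/(-2.5)) = 15.4 cm.

15.4 cm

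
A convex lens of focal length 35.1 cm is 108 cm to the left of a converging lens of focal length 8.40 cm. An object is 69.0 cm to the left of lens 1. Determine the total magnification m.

Lens 1: 1/d_i1 = 1/(35.1) − 1/(69.0) = 0.01400, so d_i1 = 71.44 cm; m₁ = −d_i1/d_o1 = -1.035.
d_o2 = 108 − (71.44) = 36.56 cm.
Lens 2: 1/d_i2 = 1/(8.40) − 1/(36.56) = 0.09170, so d_i2 = 10.91 cm; m₂ = −d_i2/d_o2 = -0.2983.
m = m₁·m₂ = (-1.035)(-0.2983) = +0.309.

m = +0.309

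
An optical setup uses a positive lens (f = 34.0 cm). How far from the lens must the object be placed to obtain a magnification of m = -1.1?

m = −d_i/d_o ⇒ d_i = −m·d_o.
1/f = 1/d_o + 1/d_i = 1/d_o − 1/(m·d_o) = (1 − 1/m)/d_o, so d_o = f(1 − 1/m) = (34.00)(1 − 1/(-1.1)) = 64.9 cm.

64.9 cm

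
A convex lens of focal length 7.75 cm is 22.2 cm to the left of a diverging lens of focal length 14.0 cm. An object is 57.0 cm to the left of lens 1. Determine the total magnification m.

m = -0.0809

Lens 1: 1/d_i1 = 1/(7.75) − 1/(57.0) = 0.1115, so d_i1 = 8.970 cm; m₁ = −d_i1/d_o1 = -0.1574.
d_o2 = 22.2 − (8.970) = 13.23 cm.
f₂ = −14.0 cm (diverging).
Lens 2: 1/d_i2 = 1/(-14.0) − 1/(13.23) = -0.1470, so d_i2 = -6.802 cm; m₂ = −d_i2/d_o2 = +0.5141.
m = m₁·m₂ = (-0.1574)(+0.5141) = -0.0809.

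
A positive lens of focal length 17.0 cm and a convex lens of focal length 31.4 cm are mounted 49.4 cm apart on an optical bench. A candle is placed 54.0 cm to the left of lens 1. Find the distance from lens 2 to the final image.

113 cm

Lens 1: 1/d_i1 = 1/f₁ − 1/d_o1 = 1/(17.0) − 1/(54.0) = 0.04031, so d_i1 = 24.81 cm.
The intermediate image is 24.81 cm to the right of lens 1, which is 49.4 − (24.81) = 24.59 cm to the left of lens 2, so d_o2 = +24.59 cm.
Lens 2: 1/d_i2 = 1/f₂ − 1/d_o2 = 1/(31.4) − 1/(24.59) = -0.008820, so d_i2 = -113 cm.
The final image is virtual, 113 cm to the left of lens 2 (overall magnification ≈ -2.1).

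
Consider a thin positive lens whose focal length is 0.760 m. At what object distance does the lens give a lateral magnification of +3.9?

m = −d_i/d_o ⇒ d_i = −m·d_o.
1/f = 1/d_o + 1/d_i = 1/d_o − 1/(m·d_o) = (1 − 1/m)/d_o, so d_o = f(1 − 1/m) = (0.7600)(1 − 1/(+3.9)) = 0.565 m.

0.565 m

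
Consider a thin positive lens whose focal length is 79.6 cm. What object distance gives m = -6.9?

91.1 cm

m = −d_i/d_o ⇒ d_i = −m·d_o.
1/f = 1/d_o + 1/d_i = 1/d_o − 1/(m·d_o) = (1 − 1/m)/d_o, so d_o = f(1 − 1/m) = (79.60)(1 − 1/(-6.9)) = 91.1 cm.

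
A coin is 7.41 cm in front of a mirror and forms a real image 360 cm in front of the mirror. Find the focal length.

Real image ⇒ d_i = +360 cm.
1/f = 1/d_o + 1/d_i = 1/(7.41) + 1/(360) = 0.1377, so f = 7.26 cm.
Since f is positive, the mirror is concave.

f = 7.26 cm (concave)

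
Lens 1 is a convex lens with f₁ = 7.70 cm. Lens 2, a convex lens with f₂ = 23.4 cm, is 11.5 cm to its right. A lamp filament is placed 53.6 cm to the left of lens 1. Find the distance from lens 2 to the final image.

2.81 cm

Lens 1: 1/d_i1 = 1/f₁ − 1/d_o1 = 1/(7.70) − 1/(53.6) = 0.1112, so d_i1 = 8.992 cm.
The intermediate image is 8.992 cm to the right of lens 1, which is 11.5 − (8.992) = 2.508 cm to the left of lens 2, so d_o2 = +2.508 cm.
Lens 2: 1/d_i2 = 1/f₂ − 1/d_o2 = 1/(23.4) − 1/(2.508) = -0.3560, so d_i2 = -2.81 cm.
The final image is virtual, 2.81 cm to the left of lens 2 (overall magnification ≈ -0.19).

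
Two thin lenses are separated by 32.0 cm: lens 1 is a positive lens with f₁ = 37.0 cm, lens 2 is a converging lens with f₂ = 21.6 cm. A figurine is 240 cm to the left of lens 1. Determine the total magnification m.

Lens 1: 1/d_i1 = 1/(37.0) − 1/(240) = 0.02286, so d_i1 = 43.74 cm; m₁ = −d_i1/d_o1 = -0.1822.
d_o2 = 32.0 − (43.74) = -11.74 cm (virtual object).
Lens 2: 1/d_i2 = 1/(21.6) − 1/(-11.74) = 0.1315, so d_i2 = 7.606 cm; m₂ = −d_i2/d_o2 = +0.6479.
m = m₁·m₂ = (-0.1822)(+0.6479) = -0.118.

m = -0.118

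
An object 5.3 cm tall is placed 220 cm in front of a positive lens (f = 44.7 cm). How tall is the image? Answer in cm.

1.35 cm

1/d_i = 1/f − 1/d_o = 1/(44.70) − 1/(220) = 0.01783, so d_i = 56.10 cm.
m = −d_i/d_o = -0.2550.
|h_i| = |m|·h_o = 0.2550 × 5.3 = 1.35 cm. The image is real, inverted and reduced, on the far side of the lens.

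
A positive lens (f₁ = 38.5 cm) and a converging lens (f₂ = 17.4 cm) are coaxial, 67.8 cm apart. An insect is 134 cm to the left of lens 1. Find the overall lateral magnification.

Lens 1: 1/d_i1 = 1/(38.5) − 1/(134) = 0.01851, so d_i1 = 54.02 cm; m₁ = −d_i1/d_o1 = -0.4031.
d_o2 = 67.8 − (54.02) = 13.78 cm.
Lens 2: 1/d_i2 = 1/(17.4) − 1/(13.78) = -0.01510, so d_i2 = -66.24 cm; m₂ = −d_i2/d_o2 = +4.807.
m = m₁·m₂ = (-0.4031)(+4.807) = -1.94.

m = -1.94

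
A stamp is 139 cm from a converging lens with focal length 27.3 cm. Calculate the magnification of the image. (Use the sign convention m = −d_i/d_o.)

1/d_i = 1/f − 1/d_o = 1/(27.30) − 1/(139) = 0.02944, so d_i = 33.97 cm.
m = −d_i/d_o = −(33.97)/(139) = -0.244.
The image is real, inverted and reduced, on the far side of the lens.

m = -0.244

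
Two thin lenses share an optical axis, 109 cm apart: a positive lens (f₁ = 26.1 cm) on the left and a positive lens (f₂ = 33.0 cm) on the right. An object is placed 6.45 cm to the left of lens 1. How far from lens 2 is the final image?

Lens 1: 1/d_i1 = 1/f₁ − 1/d_o1 = 1/(26.1) − 1/(6.45) = -0.1167, so d_i1 = -8.567 cm.
The intermediate image is 8.567 cm to the left of lens 1 (virtual), which is 109 − (-8.567) = 117.6 cm to the left of lens 2, so d_o2 = +117.6 cm.
Lens 2: 1/d_i2 = 1/f₂ − 1/d_o2 = 1/(33.0) − 1/(117.6) = 0.02180, so d_i2 = 45.9 cm.
The final image is real, 45.9 cm to the right of lens 2 (overall magnification ≈ -0.52).

45.9 cm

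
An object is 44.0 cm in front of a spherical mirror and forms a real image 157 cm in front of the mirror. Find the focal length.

f = 34.4 cm (concave)

Real image ⇒ d_i = +157 cm.
1/f = 1/d_o + 1/d_i = 1/(44.0) + 1/(157) = 0.02910, so f = 34.4 cm.
Since f is positive, the spherical mirror is concave.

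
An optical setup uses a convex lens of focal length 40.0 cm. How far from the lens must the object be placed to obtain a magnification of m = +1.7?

m = −d_i/d_o ⇒ d_i = −m·d_o.
1/f = 1/d_o + 1/d_i = 1/d_o − 1/(m·d_o) = (1 − 1/m)/d_o, so d_o = f(1 − 1/m) = (40.00)(1 − 1/(+1.7)) = 16.5 cm.

16.5 cm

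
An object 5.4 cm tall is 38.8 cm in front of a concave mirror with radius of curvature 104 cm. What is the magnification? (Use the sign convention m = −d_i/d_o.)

m = +3.94

f = R/2 = 104/2 = 52.00 cm.
1/d_i = 1/f − 1/d_o = 1/(52.00) − 1/(38.8) = -0.006542, so d_i = -152.8 cm.
m = −d_i/d_o = −(-152.8)/(38.8) = +3.94.
The image is virtual, upright and enlarged, behind the mirror.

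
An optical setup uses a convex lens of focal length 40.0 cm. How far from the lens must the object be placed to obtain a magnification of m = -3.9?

50.3 cm

m = −d_i/d_o ⇒ d_i = −m·d_o.
1/f = 1/d_o + 1/d_i = 1/d_o − 1/(m·d_o) = (1 − 1/m)/d_o, so d_o = f(1 − 1/m) = (40.00)(1 − 1/(-3.9)) = 50.3 cm.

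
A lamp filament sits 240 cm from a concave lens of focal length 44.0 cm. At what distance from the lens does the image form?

For a concave lens, f = -44.0 cm.
Lens equation: 1/s_i = 1/f − 1/s_o = 1/(-44.00) − 1/(240) = -0.02273 − 0.004167 = -0.02689, so s_i = -37.2 cm.
The image is virtual, upright and reduced, on the same side as the object.

37.2 cm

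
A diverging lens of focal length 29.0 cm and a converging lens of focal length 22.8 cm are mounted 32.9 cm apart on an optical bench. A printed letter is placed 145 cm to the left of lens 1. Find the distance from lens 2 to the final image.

38.0 cm

Lens 1 is diverging, so f₁ = −29.0 cm.
Lens 1: 1/d_i1 = 1/f₁ − 1/d_o1 = 1/(-29.0) − 1/(145) = -0.04138, so d_i1 = -24.17 cm.
The intermediate image is 24.17 cm to the left of lens 1 (virtual), which is 32.9 − (-24.17) = 57.07 cm to the left of lens 2, so d_o2 = +57.07 cm.
Lens 2: 1/d_i2 = 1/f₂ − 1/d_o2 = 1/(22.8) − 1/(57.07) = 0.02634, so d_i2 = 38.0 cm.
The final image is real, 38.0 cm to the right of lens 2 (overall magnification ≈ -0.11).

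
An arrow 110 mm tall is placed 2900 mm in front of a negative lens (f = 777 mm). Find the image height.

23.2 mm

For a negative lens, f = -777 mm.
1/d_i = 1/f − 1/d_o = 1/(-777.0) − 1/(2900) = -0.001632, so d_i = -612.8 mm.
m = −d_i/d_o = +0.2113.
|h_i| = |m|·h_o = 0.2113 × 110 = 23.2 mm. The image is virtual, upright and reduced, on the same side as the object.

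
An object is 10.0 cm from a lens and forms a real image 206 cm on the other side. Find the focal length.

f = 9.54 cm (converging)

Real image ⇒ d_i = +206 cm.
1/f = 1/d_o + 1/d_i = 1/(10.0) + 1/(206) = 0.1049, so f = 9.54 cm.
Since f is positive, the lens is converging.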